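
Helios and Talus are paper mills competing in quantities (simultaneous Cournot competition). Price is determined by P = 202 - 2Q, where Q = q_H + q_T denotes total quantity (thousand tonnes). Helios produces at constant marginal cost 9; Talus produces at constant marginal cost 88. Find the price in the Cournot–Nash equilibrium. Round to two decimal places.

99.67

Helios's profit: π_H = (202 - 2Q)q_H - (9q_H). Setting ∂π_H/∂q_H = 0: 193 - 4q_H - 2(q_T) = 0.
Talus's first-order condition: 114 - 4q_T - 2(q_H) = 0.
Best responses: q_H = (193 - 2q_T)/4, q_T = (114 - 2q_H)/4.
Solving the pair: q_H = 136/3, q_T = 35/6.
Total output Q = 307/6, so price P = 202 - 2·(307/6) = 299/3.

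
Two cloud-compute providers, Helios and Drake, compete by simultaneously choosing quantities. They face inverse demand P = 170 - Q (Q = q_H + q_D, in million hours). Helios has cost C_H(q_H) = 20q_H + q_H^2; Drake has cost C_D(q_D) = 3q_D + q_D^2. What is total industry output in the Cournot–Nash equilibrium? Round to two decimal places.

Helios's profit: π_H = (170 - Q)q_H - (20q_H + q_H²). Setting ∂π_H/∂q_H = 0: 150 - 4q_H - (q_D) = 0.
Drake's profit: π_D = (170 - Q)q_D - (3q_D + q_D²). Setting ∂π_D/∂q_D = 0: 167 - 4q_D - (q_H) = 0.
Best responses: q_H = (150 - q_D)/4, q_D = (167 - q_H)/4.
Substituting one into the other gives q_H = 433/15 and q_D = 518/15.
Total output Q = 433/15 + 518/15 = 317/5.

63.40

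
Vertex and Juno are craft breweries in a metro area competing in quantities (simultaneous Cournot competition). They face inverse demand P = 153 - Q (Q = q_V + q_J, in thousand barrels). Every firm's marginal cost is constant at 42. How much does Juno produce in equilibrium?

37

Each firm earns π_i = (153 - Q)q_i - 42q_i.
First-order condition (treating rivals' output as given): 111 - 2q_i - q_j = 0.
By symmetry each firm produces the same amount; substituting q_j = q_i yields q_i = 111/3 = 37.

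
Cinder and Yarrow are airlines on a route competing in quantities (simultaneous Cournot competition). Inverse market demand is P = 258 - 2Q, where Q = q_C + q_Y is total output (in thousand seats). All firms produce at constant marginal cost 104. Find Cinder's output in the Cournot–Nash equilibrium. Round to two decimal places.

25.67

Each firm earns π_i = (258 - 2Q)q_i - 104q_i.
First-order condition (treating rivals' output as given): 154 - 4q_i - 2q_j = 0.
By symmetry each firm produces the same amount; substituting q_j = q_i yields q_i = 154/6 = 77/3.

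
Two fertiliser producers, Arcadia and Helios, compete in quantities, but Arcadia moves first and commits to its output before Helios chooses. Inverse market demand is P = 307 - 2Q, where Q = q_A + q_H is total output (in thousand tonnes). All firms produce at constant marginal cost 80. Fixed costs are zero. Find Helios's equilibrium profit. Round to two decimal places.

1610.28

Solve by backward induction. Given q_A, the follower Helios maximises π_H = (307 - 2q_A - 2q_H)q_H - 80q_H.
Follower FOC: 227 - 2q_A - 4q_H = 0, so q_H(q_A) = (227 - 2q_A)/4.
Arcadia substitutes q_H(q_A) into its own profit: π_A = q_A(307 - 2q_A - (227 - 2q_A)/2) - 80q_A = (387/2 - q_A)q_A - 80q_A.
Leader FOC: 227/2 - 2q_A = 0, so q_A = 227/4.
Then q_H = (227 - 2·(227/4))/4 = 227/8.
Price P = 307 - 2·(681/8) = 547/4.
Helios's profit: (547/4 - 80)·(227/8) = 1610.2813.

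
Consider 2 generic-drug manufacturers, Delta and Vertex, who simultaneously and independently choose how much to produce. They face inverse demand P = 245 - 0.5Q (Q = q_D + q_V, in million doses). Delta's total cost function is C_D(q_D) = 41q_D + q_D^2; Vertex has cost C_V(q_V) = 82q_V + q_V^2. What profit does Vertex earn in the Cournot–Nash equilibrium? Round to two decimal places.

2934.25

Delta's profit: π_D = (245 - 0.5Q)q_D - (41q_D + q_D²). Setting ∂π_D/∂q_D = 0: 204 - 3q_D - (1/2)(q_V) = 0.
Vertex's profit: π_V = (245 - 0.5Q)q_V - (82q_V + q_V²). Setting ∂π_V/∂q_V = 0: 163 - 3q_V - (1/2)(q_D) = 0.
So q_D = (204 - (1/2)q_V)/3 and q_V = (163 - (1/2)q_D)/3.
Substituting one into the other gives q_D = 60.6286 and q_V = 1548/35.
Price P = 245 - (1/2)·(734/7) = 1348/7.
Vertex's profit: (1348/7)·(1548/35) - 82·(1548/35) - (1548/35)² = 2934.2498.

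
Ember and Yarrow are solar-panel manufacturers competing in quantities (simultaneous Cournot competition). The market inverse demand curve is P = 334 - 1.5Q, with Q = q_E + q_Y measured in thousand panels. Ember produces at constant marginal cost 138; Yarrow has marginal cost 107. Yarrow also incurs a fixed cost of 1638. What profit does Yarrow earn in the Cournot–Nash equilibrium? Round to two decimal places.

3292.67

Ember's profit: π_E = (334 - 1.5Q)q_E - (138q_E). Setting ∂π_E/∂q_E = 0: 196 - 3q_E - (3/2)(q_Y) = 0.
Yarrow's first-order condition: 227 - 3q_Y - (3/2)(q_E) = 0.
Rearranging gives the reaction functions q_E = (196 - (3/2)q_Y)/3 and q_Y = (227 - (3/2)q_E)/3.
Substituting one into the other gives q_E = 110/3 and q_Y = 172/3.
Price P = 334 - (3/2)·94 = 193.
Yarrow's profit: (193 - 107)·(172/3) - 1638 = 3292.6667.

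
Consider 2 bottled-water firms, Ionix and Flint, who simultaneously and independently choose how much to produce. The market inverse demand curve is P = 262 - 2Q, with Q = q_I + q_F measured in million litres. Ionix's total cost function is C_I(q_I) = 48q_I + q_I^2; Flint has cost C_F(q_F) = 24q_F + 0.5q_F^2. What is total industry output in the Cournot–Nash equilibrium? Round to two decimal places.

61.31

Ionix's profit: π_I = (262 - 2Q)q_I - (48q_I + q_I²). Setting ∂π_I/∂q_I = 0: 214 - 6q_I - 2(q_F) = 0.
Flint's profit: π_F = (262 - 2Q)q_F - (24q_F + (1/2)q_F²). Setting ∂π_F/∂q_F = 0: 238 - 5q_F - 2(q_I) = 0.
Best responses: q_I = (214 - 2q_F)/6, q_F = (238 - 2q_I)/5.
Substituting one into the other gives q_I = 297/13 and q_F = 500/13.
Total output Q = 297/13 + 500/13 = 797/13.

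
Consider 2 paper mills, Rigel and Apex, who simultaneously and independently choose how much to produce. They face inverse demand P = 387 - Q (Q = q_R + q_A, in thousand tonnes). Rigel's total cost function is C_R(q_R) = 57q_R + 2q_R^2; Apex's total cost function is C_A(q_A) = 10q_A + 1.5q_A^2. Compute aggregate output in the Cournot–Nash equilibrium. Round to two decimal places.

110.52

Rigel's profit: π_R = (387 - Q)q_R - (57q_R + 2q_R²). Setting ∂π_R/∂q_R = 0: 330 - 6q_R - (q_A) = 0.
Apex's first-order condition: 377 - 5q_A - (q_R) = 0.
Best responses: q_R = (330 - q_A)/6, q_A = (377 - q_R)/5.
Substituting one into the other gives q_R = 1273/29 and q_A = 1932/29.
Total output Q = 1273/29 + 1932/29 = 110.5172.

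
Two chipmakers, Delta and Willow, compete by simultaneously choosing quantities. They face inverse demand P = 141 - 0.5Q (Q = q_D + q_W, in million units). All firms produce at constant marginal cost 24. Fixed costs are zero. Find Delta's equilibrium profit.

Each firm earns π_i = (141 - 0.5Q)q_i - 24q_i.
First-order condition (treating rivals' output as given): 117 - q_i - (1/2)q_j = 0.
With identical firms every q_j equals q_i, so q_j = q_i and 117 = (3/2)q_i, giving q_i = 78.
Price P = 141 - (1/2)·156 = 63.
Delta's profit: (63 - 24)·78 = 3042.

3042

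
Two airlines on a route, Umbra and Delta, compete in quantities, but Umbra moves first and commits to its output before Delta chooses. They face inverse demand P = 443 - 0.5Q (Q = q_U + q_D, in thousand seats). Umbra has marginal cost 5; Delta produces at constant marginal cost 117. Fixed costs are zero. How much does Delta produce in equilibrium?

Solve by backward induction. Given q_U, the follower Delta maximises π_D = (443 - (1/2)q_U - (1/2)q_D)q_D - 117q_D.
Follower FOC: 326 - (1/2)q_U - q_D = 0, so q_D(q_U) = (326 - (1/2)q_U).
Umbra substitutes q_D(q_U) into its own profit: π_U = q_U(443 - (1/2)q_U - (326 - (1/2)q_U)/2) - 5q_U = (280 - (1/4)q_U)q_U - 5q_U.
Maximising: ∂π_U/∂q_U = 275 - (1/2)q_U = 0, giving q_U = 550.
Then q_D = (326 - (1/2)·550) = 51.

51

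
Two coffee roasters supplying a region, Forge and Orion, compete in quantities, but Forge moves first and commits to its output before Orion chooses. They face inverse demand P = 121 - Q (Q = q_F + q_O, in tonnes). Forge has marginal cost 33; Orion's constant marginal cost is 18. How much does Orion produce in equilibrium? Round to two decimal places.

The follower Orion best-responds to any q_F: π_O = (121 - Q)q_O - 18q_O.
Setting the follower's marginal profit to zero, 103 - q_F - 2q_O = 0, i.e. q_O = (103 - q_F)/2.
Forge substitutes q_O(q_F) into its own profit: π_F = q_F(121 - q_F - (103 - q_F)/2) - 33q_F = (139/2 - (1/2)q_F)q_F - 33q_F.
Maximising: ∂π_F/∂q_F = 73/2 - q_F = 0, giving q_F = 73/2.
Then q_O = (103 - 73/2)/2 = 133/4.

33.25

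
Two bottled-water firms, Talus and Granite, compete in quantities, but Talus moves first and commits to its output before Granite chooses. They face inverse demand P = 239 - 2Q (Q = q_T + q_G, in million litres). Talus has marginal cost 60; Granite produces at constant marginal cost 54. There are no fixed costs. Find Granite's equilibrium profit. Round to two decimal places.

1212.78

The follower Granite best-responds to any q_T: π_G = (239 - 2Q)q_G - 54q_G.
Follower FOC: 185 - 2q_T - 4q_G = 0, so q_G(q_T) = (185 - 2q_T)/4.
Talus substitutes q_G(q_T) into its own profit: π_T = q_T(239 - 2q_T - (185 - 2q_T)/2) - 60q_T = (293/2 - q_T)q_T - 60q_T.
The leader's first-order condition 173/2 - 2q_T = 0 yields q_T = 173/4.
Then q_G = (185 - 2·(173/4))/4 = 197/8.
Price P = 239 - 2·(543/8) = 413/4.
Granite's profit: (413/4 - 54)·(197/8) = 1212.7813.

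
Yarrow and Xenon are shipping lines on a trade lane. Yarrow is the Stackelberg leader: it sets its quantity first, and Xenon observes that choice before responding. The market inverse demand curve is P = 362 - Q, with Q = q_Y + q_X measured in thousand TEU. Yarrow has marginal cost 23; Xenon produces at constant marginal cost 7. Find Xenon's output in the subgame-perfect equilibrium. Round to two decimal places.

96.75

The follower Xenon best-responds to any q_Y: π_X = (362 - Q)q_X - 7q_X.
Follower FOC: 355 - q_Y - 2q_X = 0, so q_X(q_Y) = (355 - q_Y)/2.
The leader anticipates this reaction. Substituting into P = 362 - Q gives P = 369/2 - (1/2)q_Y, so π_Y = (369/2 - (1/2)q_Y)q_Y - 23q_Y.
Maximising: ∂π_Y/∂q_Y = 323/2 - q_Y = 0, giving q_Y = 323/2.
Then q_X = (355 - 323/2)/2 = 387/4.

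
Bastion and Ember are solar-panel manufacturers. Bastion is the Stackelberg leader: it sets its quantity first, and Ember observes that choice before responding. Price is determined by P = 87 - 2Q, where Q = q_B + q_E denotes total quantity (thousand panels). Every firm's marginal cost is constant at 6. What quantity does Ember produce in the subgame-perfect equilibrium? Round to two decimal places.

The follower Ember best-responds to any q_B: π_E = (87 - 2Q)q_E - 6q_E.
Follower FOC: 81 - 2q_B - 4q_E = 0, so q_E(q_B) = (81 - 2q_B)/4.
Bastion substitutes q_E(q_B) into its own profit: π_B = q_B(87 - 2q_B - (81 - 2q_B)/2) - 6q_B = (93/2 - q_B)q_B - 6q_B.
Leader FOC: 81/2 - 2q_B = 0, so q_B = 81/4.
Then q_E = (81 - 2·(81/4))/4 = 81/8.

10.13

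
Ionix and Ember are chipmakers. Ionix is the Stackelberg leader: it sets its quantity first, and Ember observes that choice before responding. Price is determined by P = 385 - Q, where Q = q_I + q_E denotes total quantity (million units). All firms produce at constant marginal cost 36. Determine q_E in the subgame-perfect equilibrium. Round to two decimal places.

87.25

Solve by backward induction. Given q_I, the follower Ember maximises π_E = (385 - q_I - q_E)q_E - 36q_E.
Setting the follower's marginal profit to zero, 349 - q_I - 2q_E = 0, i.e. q_E = (349 - q_I)/2.
The leader anticipates this reaction. Substituting into P = 385 - Q gives P = 421/2 - (1/2)q_I, so π_I = (421/2 - (1/2)q_I)q_I - 36q_I.
The leader's first-order condition 349/2 - q_I = 0 yields q_I = 349/2.
Then q_E = (349 - 349/2)/2 = 349/4.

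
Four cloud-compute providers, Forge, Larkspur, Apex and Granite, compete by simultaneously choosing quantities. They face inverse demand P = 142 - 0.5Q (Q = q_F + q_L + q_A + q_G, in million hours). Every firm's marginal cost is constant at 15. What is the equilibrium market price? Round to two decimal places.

Each firm earns π_i = (142 - 0.5Q)q_i - 15q_i.
First-order condition (treating rivals' output as given): 127 - q_i - (1/2)·Σ_{j≠i} q_j = 0.
With identical firms every q_j equals q_i, so Σ_{j≠i} q_j = 3q_i and 127 = (5/2)q_i, giving q_i = 254/5.
Total output Q = 1016/5, so price P = 142 - (1/2)·(1016/5) = 202/5.

40.40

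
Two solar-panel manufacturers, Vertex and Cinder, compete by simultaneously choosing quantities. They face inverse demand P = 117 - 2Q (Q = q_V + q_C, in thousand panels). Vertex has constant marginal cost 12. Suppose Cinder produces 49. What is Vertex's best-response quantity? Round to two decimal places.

With the rival's output fixed at 49, Vertex's profit is π_V = (117 - 2·49 - 2q_V)q_V - (12q_V) = (19 - 2q_V)q_V - (12q_V).
∂π_V/∂q_V = 7 - 4q_V = 0, so q_V = 7/4.

1.75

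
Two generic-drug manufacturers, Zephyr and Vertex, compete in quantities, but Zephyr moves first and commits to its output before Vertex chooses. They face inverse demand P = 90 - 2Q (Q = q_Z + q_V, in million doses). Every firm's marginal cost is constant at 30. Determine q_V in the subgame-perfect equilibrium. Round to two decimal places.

Solve by backward induction. Given q_Z, the follower Vertex maximises π_V = (90 - 2q_Z - 2q_V)q_V - 30q_V.
∂π_V/∂q_V = 60 - 2q_Z - 4q_V = 0 gives the reaction function q_V = (60 - 2q_Z)/4.
Zephyr substitutes q_V(q_Z) into its own profit: π_Z = q_Z(90 - 2q_Z - (60 - 2q_Z)/2) - 30q_Z = (60 - q_Z)q_Z - 30q_Z.
Leader FOC: 30 - 2q_Z = 0, so q_Z = 15.
Then q_V = (60 - 2·15)/4 = 15/2.

7.50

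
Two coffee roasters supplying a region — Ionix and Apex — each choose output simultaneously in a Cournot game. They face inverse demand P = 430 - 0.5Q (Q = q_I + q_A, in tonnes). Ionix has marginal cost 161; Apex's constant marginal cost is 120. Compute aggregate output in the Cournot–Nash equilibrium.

Ionix's profit: π_I = (430 - 0.5Q)q_I - (161q_I). Setting ∂π_I/∂q_I = 0: 269 - q_I - (1/2)(q_A) = 0.
Apex's first-order condition: 310 - q_A - (1/2)(q_I) = 0.
Best responses: q_I = (269 - (1/2)q_A), q_A = (310 - (1/2)q_I).
Solving the pair: q_I = 152, q_A = 234.
Total output Q = 152 + 234 = 386.

386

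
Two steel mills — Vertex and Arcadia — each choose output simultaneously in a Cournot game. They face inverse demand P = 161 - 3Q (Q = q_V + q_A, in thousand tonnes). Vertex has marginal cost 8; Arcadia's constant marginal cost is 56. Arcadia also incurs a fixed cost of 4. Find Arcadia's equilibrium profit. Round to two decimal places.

116.33

Vertex's profit: π_V = (161 - 3Q)q_V - (8q_V). Setting ∂π_V/∂q_V = 0: 153 - 6q_V - 3(q_A) = 0.
Arcadia's first-order condition: 105 - 6q_A - 3(q_V) = 0.
So q_V = (153 - 3q_A)/6 and q_A = (105 - 3q_V)/6.
Solving the pair: q_V = 67/3, q_A = 19/3.
Price P = 161 - 3·(86/3) = 75.
Arcadia's profit: (75 - 56)·(19/3) - 4 = 349/3.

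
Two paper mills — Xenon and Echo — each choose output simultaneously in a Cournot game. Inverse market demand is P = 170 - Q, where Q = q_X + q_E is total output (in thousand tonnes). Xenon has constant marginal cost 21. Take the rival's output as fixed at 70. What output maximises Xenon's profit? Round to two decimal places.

39.50

With the rival's output fixed at 70, Xenon's profit is π_X = (170 - 70 - q_X)q_X - (21q_X) = (100 - q_X)q_X - (21q_X).
∂π_X/∂q_X = 79 - 2q_X = 0, so q_X = 79/2.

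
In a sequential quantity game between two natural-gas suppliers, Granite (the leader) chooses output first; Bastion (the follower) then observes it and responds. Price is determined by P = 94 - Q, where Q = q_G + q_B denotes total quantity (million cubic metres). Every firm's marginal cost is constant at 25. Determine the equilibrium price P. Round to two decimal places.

42.25

The follower Bastion best-responds to any q_G: π_B = (94 - Q)q_B - 25q_B.
∂π_B/∂q_B = 69 - q_G - 2q_B = 0 gives the reaction function q_B = (69 - q_G)/2.
Granite substitutes q_B(q_G) into its own profit: π_G = q_G(94 - q_G - (69 - q_G)/2) - 25q_G = (119/2 - (1/2)q_G)q_G - 25q_G.
The leader's first-order condition 69/2 - q_G = 0 yields q_G = 69/2.
Then q_B = (69 - 69/2)/2 = 69/4.
Total output Q = 207/4, so price P = 94 - 207/4 = 169/4.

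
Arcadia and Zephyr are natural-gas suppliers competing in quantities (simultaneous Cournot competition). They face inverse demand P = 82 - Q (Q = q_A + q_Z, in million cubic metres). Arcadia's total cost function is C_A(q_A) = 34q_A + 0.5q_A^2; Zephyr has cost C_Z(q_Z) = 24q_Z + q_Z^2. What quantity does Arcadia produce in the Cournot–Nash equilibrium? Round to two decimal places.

Arcadia's profit: π_A = (82 - Q)q_A - (34q_A + (1/2)q_A²). Setting ∂π_A/∂q_A = 0: 48 - 3q_A - (q_Z) = 0.
Zephyr's profit: π_Z = (82 - Q)q_Z - (24q_Z + q_Z²). Setting ∂π_Z/∂q_Z = 0: 58 - 4q_Z - (q_A) = 0.
Rearranging gives the reaction functions q_A = (48 - q_Z)/3 and q_Z = (58 - q_A)/4.
Solving the pair: q_A = 134/11, q_Z = 126/11.

12.18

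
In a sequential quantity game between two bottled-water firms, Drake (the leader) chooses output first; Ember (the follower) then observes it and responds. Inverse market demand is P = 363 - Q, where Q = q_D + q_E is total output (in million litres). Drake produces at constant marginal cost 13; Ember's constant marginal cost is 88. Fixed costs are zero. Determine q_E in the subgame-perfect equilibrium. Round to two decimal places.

The follower Ember best-responds to any q_D: π_E = (363 - Q)q_E - 88q_E.
∂π_E/∂q_E = 275 - q_D - 2q_E = 0 gives the reaction function q_E = (275 - q_D)/2.
Drake substitutes q_E(q_D) into its own profit: π_D = q_D(363 - q_D - (275 - q_D)/2) - 13q_D = (451/2 - (1/2)q_D)q_D - 13q_D.
Leader FOC: 425/2 - q_D = 0, so q_D = 425/2.
Then q_E = (275 - 425/2)/2 = 125/4.

31.25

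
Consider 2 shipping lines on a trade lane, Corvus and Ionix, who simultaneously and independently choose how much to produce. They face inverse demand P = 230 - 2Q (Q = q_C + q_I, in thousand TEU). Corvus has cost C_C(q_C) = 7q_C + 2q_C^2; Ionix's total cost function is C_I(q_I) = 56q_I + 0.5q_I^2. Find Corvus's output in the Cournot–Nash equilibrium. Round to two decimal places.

21.31

Corvus's profit: π_C = (230 - 2Q)q_C - (7q_C + 2q_C²). Setting ∂π_C/∂q_C = 0: 223 - 8q_C - 2(q_I) = 0.
Ionix's first-order condition: 174 - 5q_I - 2(q_C) = 0.
So q_C = (223 - 2q_I)/8 and q_I = (174 - 2q_C)/5.
Solving the pair: q_C = 767/36, q_I = 473/18.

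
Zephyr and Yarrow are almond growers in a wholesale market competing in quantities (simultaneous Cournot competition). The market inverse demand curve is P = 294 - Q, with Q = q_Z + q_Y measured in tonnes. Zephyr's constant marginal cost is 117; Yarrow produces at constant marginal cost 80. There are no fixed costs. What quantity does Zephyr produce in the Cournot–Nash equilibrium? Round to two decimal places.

46.67

Zephyr's profit: π_Z = (294 - Q)q_Z - (117q_Z). Setting ∂π_Z/∂q_Z = 0: 177 - 2q_Z - (q_Y) = 0.
Yarrow's first-order condition: 214 - 2q_Y - (q_Z) = 0.
Rearranging gives the reaction functions q_Z = (177 - q_Y)/2 and q_Y = (214 - q_Z)/2.
Solving the pair: q_Z = 140/3, q_Y = 251/3.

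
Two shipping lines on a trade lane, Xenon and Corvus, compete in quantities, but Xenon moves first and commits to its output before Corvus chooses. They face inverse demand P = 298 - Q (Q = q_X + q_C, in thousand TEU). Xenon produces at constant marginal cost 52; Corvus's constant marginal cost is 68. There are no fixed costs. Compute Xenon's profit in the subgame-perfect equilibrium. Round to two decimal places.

The follower Corvus best-responds to any q_X: π_C = (298 - Q)q_C - 68q_C.
Setting the follower's marginal profit to zero, 230 - q_X - 2q_C = 0, i.e. q_C = (230 - q_X)/2.
Xenon substitutes q_C(q_X) into its own profit: π_X = q_X(298 - q_X - (230 - q_X)/2) - 52q_X = (183 - (1/2)q_X)q_X - 52q_X.
Maximising: ∂π_X/∂q_X = 131 - q_X = 0, giving q_X = 131.
Then q_C = (230 - 131)/2 = 99/2.
Price P = 298 - 361/2 = 235/2.
Xenon's profit: (235/2 - 52)·131 = 8580.5000.

8580.50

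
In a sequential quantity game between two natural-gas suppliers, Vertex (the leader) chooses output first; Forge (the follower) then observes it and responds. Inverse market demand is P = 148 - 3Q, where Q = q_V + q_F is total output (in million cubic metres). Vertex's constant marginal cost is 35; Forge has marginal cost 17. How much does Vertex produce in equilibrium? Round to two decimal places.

15.83

The follower Forge best-responds to any q_V: π_F = (148 - 3Q)q_F - 17q_F.
Setting the follower's marginal profit to zero, 131 - 3q_V - 6q_F = 0, i.e. q_F = (131 - 3q_V)/6.
Vertex substitutes q_F(q_V) into its own profit: π_V = q_V(148 - 3q_V - (131 - 3q_V)/2) - 35q_V = (165/2 - (3/2)q_V)q_V - 35q_V.
Leader FOC: 95/2 - 3q_V = 0, so q_V = 95/6.
Then q_F = (131 - 3·(95/6))/6 = 167/12.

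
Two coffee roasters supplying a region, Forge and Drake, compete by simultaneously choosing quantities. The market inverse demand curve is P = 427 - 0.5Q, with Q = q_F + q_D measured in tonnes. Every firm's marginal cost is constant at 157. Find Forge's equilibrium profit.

A representative firm's profit is π_i = q_i(427 - 0.5Q) - 157q_i.
Setting ∂π_i/∂q_i = 0 with rivals' quantities fixed: 270 - q_i - (1/2)q_j = 0.
By symmetry each firm produces the same amount; substituting q_j = q_i yields q_i = 270/(3/2) = 180.
Price P = 427 - (1/2)·360 = 247.
Forge's profit: (247 - 157)·180 = 16200.

16200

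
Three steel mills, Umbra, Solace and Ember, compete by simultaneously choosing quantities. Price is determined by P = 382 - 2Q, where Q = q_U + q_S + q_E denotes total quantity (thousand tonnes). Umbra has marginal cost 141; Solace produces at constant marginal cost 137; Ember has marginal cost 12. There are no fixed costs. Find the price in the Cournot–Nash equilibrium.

168

Umbra's profit: π_U = (382 - 2Q)q_U - (141q_U). Setting ∂π_U/∂q_U = 0: 241 - 4q_U - 2(q_S + q_E) = 0.
Solace's first-order condition: 245 - 4q_S - 2(q_U + q_E) = 0.
Ember's profit: π_E = (382 - 2Q)q_E - (12q_E). Setting ∂π_E/∂q_E = 0: 370 - 4q_E - 2(q_U + q_S) = 0.
Summing all 3 equations gives 856 − 8Q = 0, hence Q = 107.
Back-substituting: q_U = (241 − 214)/2 = 27/2, q_S = (245 − 214)/2 = 31/2, q_E = (370 − 214)/2 = 78.
Total output Q = 107, so price P = 382 - 2·107 = 168.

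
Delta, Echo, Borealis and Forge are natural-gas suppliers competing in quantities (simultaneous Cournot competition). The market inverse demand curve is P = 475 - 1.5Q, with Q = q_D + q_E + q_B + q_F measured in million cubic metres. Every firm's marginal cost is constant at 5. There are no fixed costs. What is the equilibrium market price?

Each firm earns π_i = (475 - 1.5Q)q_i - 5q_i.
First-order condition (treating rivals' output as given): 470 - 3q_i - (3/2)·Σ_{j≠i} q_j = 0.
By symmetry each firm produces the same amount; substituting Σ_{j≠i} q_j = 3q_i yields q_i = 470/(15/2) = 188/3.
Total output Q = 752/3, so price P = 475 - (3/2)·(752/3) = 99.

99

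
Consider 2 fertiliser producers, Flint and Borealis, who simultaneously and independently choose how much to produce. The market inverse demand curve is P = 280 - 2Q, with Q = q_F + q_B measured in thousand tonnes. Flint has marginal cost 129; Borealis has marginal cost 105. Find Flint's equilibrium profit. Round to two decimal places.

896.06

Flint's profit: π_F = (280 - 2Q)q_F - (129q_F). Setting ∂π_F/∂q_F = 0: 151 - 4q_F - 2(q_B) = 0.
Borealis's profit: π_B = (280 - 2Q)q_B - (105q_B). Setting ∂π_B/∂q_B = 0: 175 - 4q_B - 2(q_F) = 0.
Best responses: q_F = (151 - 2q_B)/4, q_B = (175 - 2q_F)/4.
Substituting one into the other gives q_F = 127/6 and q_B = 199/6.
Price P = 280 - 2·(163/3) = 514/3.
Flint's profit: (514/3 - 129)·(127/6) = 896.0556.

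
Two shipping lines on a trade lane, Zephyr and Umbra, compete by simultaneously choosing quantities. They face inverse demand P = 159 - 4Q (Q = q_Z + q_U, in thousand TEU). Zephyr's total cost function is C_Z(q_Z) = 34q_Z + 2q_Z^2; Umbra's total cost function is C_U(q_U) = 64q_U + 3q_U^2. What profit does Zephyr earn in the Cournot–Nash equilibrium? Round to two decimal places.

Zephyr's profit: π_Z = (159 - 4Q)q_Z - (34q_Z + 2q_Z²). Setting ∂π_Z/∂q_Z = 0: 125 - 12q_Z - 4(q_U) = 0.
Umbra's profit: π_U = (159 - 4Q)q_U - (64q_U + 3q_U²). Setting ∂π_U/∂q_U = 0: 95 - 14q_U - 4(q_Z) = 0.
Rearranging gives the reaction functions q_Z = (125 - 4q_U)/12 and q_U = (95 - 4q_Z)/14.
Substituting one into the other gives q_Z = 685/76 and q_U = 80/19.
Price P = 159 - 4·(1005/76) = 106.1053.
Zephyr's profit: 106.1053·(685/76) - 34·(685/76) - 2(685/76)² = 487.4221.

487.42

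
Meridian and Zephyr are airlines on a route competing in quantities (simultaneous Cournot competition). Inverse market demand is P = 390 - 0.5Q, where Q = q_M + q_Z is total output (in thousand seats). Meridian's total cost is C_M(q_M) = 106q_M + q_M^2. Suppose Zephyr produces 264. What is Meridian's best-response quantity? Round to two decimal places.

With the rival's output fixed at 264, Meridian's profit is π_M = (390 - (1/2)·264 - (1/2)q_M)q_M - (106q_M + q_M²) = (258 - (1/2)q_M)q_M - (106q_M + q_M²).
∂π_M/∂q_M = 152 - 3q_M = 0, so q_M = 152/3.

50.67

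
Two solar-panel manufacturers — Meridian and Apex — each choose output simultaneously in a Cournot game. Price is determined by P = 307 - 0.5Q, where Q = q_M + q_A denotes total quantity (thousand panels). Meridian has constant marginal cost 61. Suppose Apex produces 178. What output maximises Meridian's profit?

157

With the rival's output fixed at 178, Meridian's profit is π_M = (307 - (1/2)·178 - (1/2)q_M)q_M - (61q_M) = (218 - (1/2)q_M)q_M - (61q_M).
∂π_M/∂q_M = 157 - q_M = 0, so q_M = 157.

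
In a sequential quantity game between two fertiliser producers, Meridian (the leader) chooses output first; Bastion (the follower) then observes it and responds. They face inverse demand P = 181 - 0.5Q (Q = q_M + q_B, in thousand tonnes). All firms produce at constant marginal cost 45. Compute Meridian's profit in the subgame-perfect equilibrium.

Solve by backward induction. Given q_M, the follower Bastion maximises π_B = (181 - (1/2)q_M - (1/2)q_B)q_B - 45q_B.
Follower FOC: 136 - (1/2)q_M - q_B = 0, so q_B(q_M) = (136 - (1/2)q_M).
The leader anticipates this reaction. Substituting into P = 181 - 0.5Q gives P = 113 - (1/4)q_M, so π_M = (113 - (1/4)q_M)q_M - 45q_M.
Leader FOC: 68 - (1/2)q_M = 0, so q_M = 136.
Then q_B = (136 - (1/2)·136) = 68.
Price P = 181 - (1/2)·204 = 79.
Meridian's profit: (79 - 45)·136 = 4624.

4624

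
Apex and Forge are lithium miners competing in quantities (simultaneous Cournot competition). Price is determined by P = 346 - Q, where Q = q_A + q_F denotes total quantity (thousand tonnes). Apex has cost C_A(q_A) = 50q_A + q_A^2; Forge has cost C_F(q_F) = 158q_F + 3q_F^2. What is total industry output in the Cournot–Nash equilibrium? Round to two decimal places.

85.03

Apex's profit: π_A = (346 - Q)q_A - (50q_A + q_A²). Setting ∂π_A/∂q_A = 0: 296 - 4q_A - (q_F) = 0.
Forge's profit: π_F = (346 - Q)q_F - (158q_F + 3q_F²). Setting ∂π_F/∂q_F = 0: 188 - 8q_F - (q_A) = 0.
So q_A = (296 - q_F)/4 and q_F = (188 - q_A)/8.
Substituting one into the other gives q_A = 70.3226 and q_F = 456/31.
Total output Q = 70.3226 + 456/31 = 85.0323.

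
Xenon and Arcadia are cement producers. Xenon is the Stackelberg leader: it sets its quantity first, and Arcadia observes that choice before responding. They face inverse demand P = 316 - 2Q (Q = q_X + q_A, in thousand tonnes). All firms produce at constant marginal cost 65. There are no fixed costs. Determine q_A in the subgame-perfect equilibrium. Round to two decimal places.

31.38

The follower Arcadia best-responds to any q_X: π_A = (316 - 2Q)q_A - 65q_A.
Follower FOC: 251 - 2q_X - 4q_A = 0, so q_A(q_X) = (251 - 2q_X)/4.
The leader anticipates this reaction. Substituting into P = 316 - 2Q gives P = 381/2 - q_X, so π_X = (381/2 - q_X)q_X - 65q_X.
The leader's first-order condition 251/2 - 2q_X = 0 yields q_X = 251/4.
Then q_A = (251 - 2·(251/4))/4 = 251/8.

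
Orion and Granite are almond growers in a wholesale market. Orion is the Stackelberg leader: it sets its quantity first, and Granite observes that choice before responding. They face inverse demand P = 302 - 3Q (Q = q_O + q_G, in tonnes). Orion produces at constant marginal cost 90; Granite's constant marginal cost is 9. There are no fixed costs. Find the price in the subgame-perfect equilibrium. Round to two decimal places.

122.75

The follower Granite best-responds to any q_O: π_G = (302 - 3Q)q_G - 9q_G.
Setting the follower's marginal profit to zero, 293 - 3q_O - 6q_G = 0, i.e. q_G = (293 - 3q_O)/6.
Orion substitutes q_G(q_O) into its own profit: π_O = q_O(302 - 3q_O - (293 - 3q_O)/2) - 90q_O = (311/2 - (3/2)q_O)q_O - 90q_O.
The leader's first-order condition 131/2 - 3q_O = 0 yields q_O = 131/6.
Then q_G = (293 - 3·(131/6))/6 = 455/12.
Total output Q = 239/4, so price P = 302 - 3·(239/4) = 491/4.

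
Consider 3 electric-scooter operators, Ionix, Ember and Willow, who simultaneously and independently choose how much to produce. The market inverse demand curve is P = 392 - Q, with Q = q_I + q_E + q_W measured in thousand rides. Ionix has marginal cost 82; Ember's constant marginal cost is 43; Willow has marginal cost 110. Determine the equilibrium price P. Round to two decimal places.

156.75

Ionix's profit: π_I = (392 - Q)q_I - (82q_I). Setting ∂π_I/∂q_I = 0: 310 - 2q_I - (q_E + q_W) = 0.
Ember's first-order condition: 349 - 2q_E - (q_I + q_W) = 0.
Willow's profit: π_W = (392 - Q)q_W - (110q_W). Setting ∂π_W/∂q_W = 0: 282 - 2q_W - (q_I + q_E) = 0.
Adding the 3 conditions: 941 − 2Q − 2Q = 0, i.e. Q = 941/4.
Back-substituting: q_I = (310 − 941/4) = 299/4, q_E = (349 − 941/4) = 455/4, q_W = (282 − 941/4) = 187/4.
Total output Q = 941/4, so price P = 392 - 941/4 = 627/4.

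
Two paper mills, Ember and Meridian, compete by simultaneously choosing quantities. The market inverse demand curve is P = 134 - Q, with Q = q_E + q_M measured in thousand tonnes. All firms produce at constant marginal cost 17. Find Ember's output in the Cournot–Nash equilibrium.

A representative firm's profit is π_i = q_i(134 - Q) - 17q_i.
First-order condition (treating rivals' output as given): 117 - 2q_i - q_j = 0.
With identical firms every q_j equals q_i, so q_j = q_i and 117 = 3q_i, giving q_i = 39.

39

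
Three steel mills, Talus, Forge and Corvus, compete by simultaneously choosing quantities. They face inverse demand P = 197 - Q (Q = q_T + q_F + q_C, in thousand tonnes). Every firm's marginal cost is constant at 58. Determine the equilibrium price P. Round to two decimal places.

A representative firm's profit is π_i = q_i(197 - Q) - 58q_i.
First-order condition (treating rivals' output as given): 139 - 2q_i - Σ_{j≠i} q_j = 0.
With identical firms every q_j equals q_i, so Σ_{j≠i} q_j = 2q_i and 139 = 4q_i, giving q_i = 139/4.
Total output Q = 417/4, so price P = 197 - 417/4 = 371/4.

92.75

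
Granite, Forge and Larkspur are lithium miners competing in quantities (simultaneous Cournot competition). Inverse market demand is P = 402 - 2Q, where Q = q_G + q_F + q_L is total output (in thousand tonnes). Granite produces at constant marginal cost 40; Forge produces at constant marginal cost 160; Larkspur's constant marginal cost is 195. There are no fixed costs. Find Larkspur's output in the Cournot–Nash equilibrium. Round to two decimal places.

Granite's profit: π_G = (402 - 2Q)q_G - (40q_G). Setting ∂π_G/∂q_G = 0: 362 - 4q_G - 2(q_F + q_L) = 0.
Forge's first-order condition: 242 - 4q_F - 2(q_G + q_L) = 0.
Larkspur's profit: π_L = (402 - 2Q)q_L - (195q_L). Setting ∂π_L/∂q_L = 0: 207 - 4q_L - 2(q_G + q_F) = 0.
Adding the 3 conditions: 811 − 4Q − 4Q = 0, i.e. Q = 811/8.
Back-substituting: q_G = (362 − 811/4)/2 = 637/8, q_F = (242 − 811/4)/2 = 157/8, q_L = (207 − 811/4)/2 = 17/8.

2.13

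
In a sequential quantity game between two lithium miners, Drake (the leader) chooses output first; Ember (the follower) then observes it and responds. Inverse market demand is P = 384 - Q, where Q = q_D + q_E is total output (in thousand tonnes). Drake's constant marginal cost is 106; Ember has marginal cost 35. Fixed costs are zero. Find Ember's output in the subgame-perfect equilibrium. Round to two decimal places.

122.75

The follower Ember best-responds to any q_D: π_E = (384 - Q)q_E - 35q_E.
Follower FOC: 349 - q_D - 2q_E = 0, so q_E(q_D) = (349 - q_D)/2.
The leader anticipates this reaction. Substituting into P = 384 - Q gives P = 419/2 - (1/2)q_D, so π_D = (419/2 - (1/2)q_D)q_D - 106q_D.
Maximising: ∂π_D/∂q_D = 207/2 - q_D = 0, giving q_D = 207/2.
Then q_E = (349 - 207/2)/2 = 491/4.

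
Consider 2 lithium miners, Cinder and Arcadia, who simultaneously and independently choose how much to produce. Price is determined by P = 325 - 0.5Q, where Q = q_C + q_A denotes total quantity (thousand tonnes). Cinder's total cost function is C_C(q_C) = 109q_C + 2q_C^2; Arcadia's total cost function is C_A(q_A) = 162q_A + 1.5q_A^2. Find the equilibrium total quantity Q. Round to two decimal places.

Cinder's profit: π_C = (325 - 0.5Q)q_C - (109q_C + 2q_C²). Setting ∂π_C/∂q_C = 0: 216 - 5q_C - (1/2)(q_A) = 0.
Arcadia's profit: π_A = (325 - 0.5Q)q_A - (162q_A + (3/2)q_A²). Setting ∂π_A/∂q_A = 0: 163 - 4q_A - (1/2)(q_C) = 0.
Best responses: q_C = (216 - (1/2)q_A)/5, q_A = (163 - (1/2)q_C)/4.
Solving the pair: q_C = 39.6203, q_A = 35.7975.
Total output Q = 39.6203 + 35.7975 = 75.4177.

75.42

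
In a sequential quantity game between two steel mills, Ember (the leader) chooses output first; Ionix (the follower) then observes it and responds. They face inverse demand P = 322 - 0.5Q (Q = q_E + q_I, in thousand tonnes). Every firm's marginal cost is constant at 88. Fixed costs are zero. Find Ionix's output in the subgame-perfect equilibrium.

Solve by backward induction. Given q_E, the follower Ionix maximises π_I = (322 - (1/2)q_E - (1/2)q_I)q_I - 88q_I.
∂π_I/∂q_I = 234 - (1/2)q_E - q_I = 0 gives the reaction function q_I = (234 - (1/2)q_E).
Ember substitutes q_I(q_E) into its own profit: π_E = q_E(322 - (1/2)q_E - (234 - (1/2)q_E)/2) - 88q_E = (205 - (1/4)q_E)q_E - 88q_E.
Leader FOC: 117 - (1/2)q_E = 0, so q_E = 234.
Then q_I = (234 - (1/2)·234) = 117.

117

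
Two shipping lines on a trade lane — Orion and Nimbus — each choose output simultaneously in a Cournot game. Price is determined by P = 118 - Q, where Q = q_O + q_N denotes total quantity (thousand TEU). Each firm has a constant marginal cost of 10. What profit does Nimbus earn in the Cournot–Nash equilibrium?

A representative firm's profit is π_i = q_i(118 - Q) - 10q_i.
First-order condition (treating rivals' output as given): 108 - 2q_i - q_j = 0.
By symmetry each firm produces the same amount; substituting q_j = q_i yields q_i = 108/3 = 36.
Price P = 118 - 72 = 46.
Nimbus's profit: (46 - 10)·36 = 1296.

1296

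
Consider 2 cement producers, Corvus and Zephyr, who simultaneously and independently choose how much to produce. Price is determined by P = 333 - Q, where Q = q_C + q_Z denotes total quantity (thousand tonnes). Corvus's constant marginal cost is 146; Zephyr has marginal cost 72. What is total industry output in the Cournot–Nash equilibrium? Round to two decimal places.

Corvus's profit: π_C = (333 - Q)q_C - (146q_C). Setting ∂π_C/∂q_C = 0: 187 - 2q_C - (q_Z) = 0.
Zephyr's profit: π_Z = (333 - Q)q_Z - (72q_Z). Setting ∂π_Z/∂q_Z = 0: 261 - 2q_Z - (q_C) = 0.
Rearranging gives the reaction functions q_C = (187 - q_Z)/2 and q_Z = (261 - q_C)/2.
Substituting one into the other gives q_C = 113/3 and q_Z = 335/3.
Total output Q = 113/3 + 335/3 = 448/3.

149.33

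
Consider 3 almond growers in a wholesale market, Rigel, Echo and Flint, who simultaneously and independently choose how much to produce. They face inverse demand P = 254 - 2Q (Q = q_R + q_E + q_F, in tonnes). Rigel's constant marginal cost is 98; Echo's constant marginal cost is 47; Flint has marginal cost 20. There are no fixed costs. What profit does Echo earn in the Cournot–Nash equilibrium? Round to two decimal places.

1667.53

Rigel's profit: π_R = (254 - 2Q)q_R - (98q_R). Setting ∂π_R/∂q_R = 0: 156 - 4q_R - 2(q_E + q_F) = 0.
Echo's first-order condition: 207 - 4q_E - 2(q_R + q_F) = 0.
Flint's first-order condition: 234 - 4q_F - 2(q_R + q_E) = 0.
Adding the 3 first-order conditions: 597 − 8Q = 0, so Q = 597/8.
Back-substituting: q_R = (156 − 597/4)/2 = 27/8, q_E = (207 − 597/4)/2 = 231/8, q_F = (234 − 597/4)/2 = 339/8.
Price P = 254 - 2·(597/8) = 419/4.
Echo's profit: (419/4 - 47)·(231/8) = 1667.5313.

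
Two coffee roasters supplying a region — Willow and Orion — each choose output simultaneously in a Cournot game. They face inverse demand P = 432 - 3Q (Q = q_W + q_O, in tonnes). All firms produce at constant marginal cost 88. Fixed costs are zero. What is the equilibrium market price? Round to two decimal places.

A representative firm's profit is π_i = q_i(432 - 3Q) - 88q_i.
First-order condition (treating rivals' output as given): 344 - 6q_i - 3q_j = 0.
With identical firms every q_j equals q_i, so q_j = q_i and 344 = 9q_i, giving q_i = 344/9.
Total output Q = 688/9, so price P = 432 - 3·(688/9) = 608/3.

202.67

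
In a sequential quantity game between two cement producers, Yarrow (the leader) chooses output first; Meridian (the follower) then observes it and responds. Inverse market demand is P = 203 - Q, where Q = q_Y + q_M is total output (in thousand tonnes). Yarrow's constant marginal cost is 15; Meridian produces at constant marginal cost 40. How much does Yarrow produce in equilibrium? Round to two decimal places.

Solve by backward induction. Given q_Y, the follower Meridian maximises π_M = (203 - q_Y - q_M)q_M - 40q_M.
∂π_M/∂q_M = 163 - q_Y - 2q_M = 0 gives the reaction function q_M = (163 - q_Y)/2.
The leader anticipates this reaction. Substituting into P = 203 - Q gives P = 243/2 - (1/2)q_Y, so π_Y = (243/2 - (1/2)q_Y)q_Y - 15q_Y.
The leader's first-order condition 213/2 - q_Y = 0 yields q_Y = 213/2.
Then q_M = (163 - 213/2)/2 = 113/4.

106.50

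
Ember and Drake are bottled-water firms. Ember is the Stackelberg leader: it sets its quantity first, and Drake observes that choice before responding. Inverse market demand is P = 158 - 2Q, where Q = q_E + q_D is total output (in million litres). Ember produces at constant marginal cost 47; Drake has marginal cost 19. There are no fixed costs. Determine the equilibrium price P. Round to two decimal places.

Solve by backward induction. Given q_E, the follower Drake maximises π_D = (158 - 2q_E - 2q_D)q_D - 19q_D.
∂π_D/∂q_D = 139 - 2q_E - 4q_D = 0 gives the reaction function q_D = (139 - 2q_E)/4.
The leader anticipates this reaction. Substituting into P = 158 - 2Q gives P = 177/2 - q_E, so π_E = (177/2 - q_E)q_E - 47q_E.
Leader FOC: 83/2 - 2q_E = 0, so q_E = 83/4.
Then q_D = (139 - 2·(83/4))/4 = 195/8.
Total output Q = 361/8, so price P = 158 - 2·(361/8) = 271/4.

67.75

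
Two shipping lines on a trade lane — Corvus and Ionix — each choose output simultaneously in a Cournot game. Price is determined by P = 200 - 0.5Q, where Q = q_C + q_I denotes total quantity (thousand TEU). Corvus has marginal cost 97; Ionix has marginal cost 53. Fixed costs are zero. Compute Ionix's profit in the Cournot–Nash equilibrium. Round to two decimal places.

8106.89

Corvus's profit: π_C = (200 - 0.5Q)q_C - (97q_C). Setting ∂π_C/∂q_C = 0: 103 - q_C - (1/2)(q_I) = 0.
Ionix's first-order condition: 147 - q_I - (1/2)(q_C) = 0.
Rearranging gives the reaction functions q_C = (103 - (1/2)q_I) and q_I = (147 - (1/2)q_C).
Substituting one into the other gives q_C = 118/3 and q_I = 382/3.
Price P = 200 - (1/2)·(500/3) = 350/3.
Ionix's profit: (350/3 - 53)·(382/3) = 8106.8889.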